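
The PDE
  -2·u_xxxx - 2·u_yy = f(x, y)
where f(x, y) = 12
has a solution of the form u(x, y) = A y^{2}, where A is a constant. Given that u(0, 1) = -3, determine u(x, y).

Answer: u(x, y) = - 3 y^{2}

Derivation:
Substitute the ansatz u = A y^{2} into the left-hand side.
Derivatives of the ansatz:
  u_xxxx = 0
  u_yy = 2 A
Term by term:
  -2·u_xxxx = 0
  -2·u_yy = - 4 A
So the left-hand side equals
  - 4 A
This must equal f(x, y) = 12 identically.
Matching coefficients of the independent functions:
  [constant term]:  - 4 A = 12
Solving: A = -3.
Check against the point condition:
  u(0, 1) = -3  ⟹  A = -3  ✓
Hence u(x, y) = - 3 y^{2}.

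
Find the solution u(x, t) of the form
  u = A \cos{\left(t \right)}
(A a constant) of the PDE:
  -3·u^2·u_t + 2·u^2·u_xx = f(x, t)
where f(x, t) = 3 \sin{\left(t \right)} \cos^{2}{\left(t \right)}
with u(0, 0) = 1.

Substitute the ansatz u = A \cos{\left(t \right)} into the left-hand side.
Derivatives of the ansatz:
  u_t = - A \sin{\left(t \right)}
  u_xx = 0
Term by term:
  -3·u^2·u_t = 3 A^{3} \sin{\left(t \right)} \cos^{2}{\left(t \right)}
  2·u^2·u_xx = 0
So the left-hand side equals
  3 A^{3} \sin{\left(t \right)} \cos^{2}{\left(t \right)}
This must equal f(x, t) = 3 \sin{\left(t \right)} \cos^{2}{\left(t \right)} identically.
Matching coefficients of the independent functions:
  [\sin{\left(t \right)} \cos^{2}{\left(t \right)}]:  3 A^{3} = 3
Solving: A = 1.
Check against the point condition:
  u(0, 0) = 1  ⟹  A = 1  ✓
Hence u(x, t) = \cos{\left(t \right)}.

Answer: u(x, t) = \cos{\left(t \right)}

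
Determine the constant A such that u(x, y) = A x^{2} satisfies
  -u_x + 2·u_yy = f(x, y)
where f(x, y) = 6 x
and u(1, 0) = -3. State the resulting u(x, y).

Substitute the ansatz u = A x^{2} into the left-hand side.
Derivatives of the ansatz:
  u_x = 2 A x
  u_yy = 0
Term by term:
  -u_x = - 2 A x
  2·u_yy = 0
So the left-hand side equals
  - 2 A x
This must equal f(x, y) = 6 x identically.
Matching coefficients of the independent functions:
  [x]:  - 2 A = 6
Solving: A = -3.
Check against the point condition:
  u(1, 0) = -3  ⟹  A = -3  ✓
Hence u(x, y) = - 3 x^{2}.

Answer: u(x, y) = - 3 x^{2}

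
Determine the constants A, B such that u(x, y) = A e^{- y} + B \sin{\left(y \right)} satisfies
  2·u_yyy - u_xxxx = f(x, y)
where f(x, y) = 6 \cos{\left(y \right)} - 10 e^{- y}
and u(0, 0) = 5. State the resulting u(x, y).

Substitute the ansatz u = A e^{- y} + B \sin{\left(y \right)} into the left-hand side.
Derivatives of the ansatz:
  u_yyy = - A e^{- y} - B \cos{\left(y \right)}
  u_xxxx = 0
Term by term:
  2·u_yyy = - 2 A e^{- y} - 2 B \cos{\left(y \right)}
  -u_xxxx = 0
So the left-hand side equals
  - 2 A e^{- y} - 2 B \cos{\left(y \right)}
This must equal f(x, y) = 6 \cos{\left(y \right)} - 10 e^{- y} identically.
Matching coefficients of the independent functions:
  [e^{- y}]:  - 2 A = -10
  [\cos{\left(y \right)}]:  - 2 B = 6
Solving: A = 5, B = -3.
Check against the point condition:
  u(0, 0) = 5  ⟹  A = 5  ✓
Hence u(x, y) = - 3 \sin{\left(y \right)} + 5 e^{- y}.

Answer: u(x, y) = - 3 \sin{\left(y \right)} + 5 e^{- y}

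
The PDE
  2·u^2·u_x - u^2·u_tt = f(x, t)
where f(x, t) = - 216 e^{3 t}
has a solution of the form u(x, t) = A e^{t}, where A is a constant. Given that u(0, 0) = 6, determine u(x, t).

Answer: u(x, t) = 6 e^{t}

Derivation:
Substitute the ansatz u = A e^{t} into the left-hand side.
Derivatives of the ansatz:
  u_x = 0
  u_tt = A e^{t}
Term by term:
  2·u^2·u_x = 0
  -u^2·u_tt = - A^{3} e^{3 t}
So the left-hand side equals
  - A^{3} e^{3 t}
This must equal f(x, t) = - 216 e^{3 t} identically.
Matching coefficients of the independent functions:
  [e^{3 t}]:  - A^{3} = -216
Solving: A = 6.
Check against the point condition:
  u(0, 0) = 6  ⟹  A = 6  ✓
Hence u(x, t) = 6 e^{t}.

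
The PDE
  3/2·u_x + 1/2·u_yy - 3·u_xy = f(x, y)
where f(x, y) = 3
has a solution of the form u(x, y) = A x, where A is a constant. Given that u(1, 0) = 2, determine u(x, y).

Substitute the ansatz u = A x into the left-hand side.
Derivatives of the ansatz:
  u_x = A
  u_yy = 0
  u_xy = 0
Term by term:
  3/2·u_x = \frac{3 A}{2}
  1/2·u_yy = 0
  -3·u_xy = 0
So the left-hand side equals
  \frac{3 A}{2}
This must equal f(x, y) = 3 identically.
Matching coefficients of the independent functions:
  [constant term]:  \frac{3 A}{2} = 3
Solving: A = 2.
Check against the point condition:
  u(1, 0) = 2  ⟹  A = 2  ✓
Hence u(x, y) = 2 x.

Answer: u(x, y) = 2 x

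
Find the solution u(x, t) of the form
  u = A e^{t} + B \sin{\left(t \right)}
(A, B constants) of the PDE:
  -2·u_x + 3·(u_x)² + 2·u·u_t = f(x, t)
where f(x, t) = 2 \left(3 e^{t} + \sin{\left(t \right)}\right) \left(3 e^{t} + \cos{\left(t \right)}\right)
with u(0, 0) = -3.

Answer: u(x, t) = - 3 e^{t} - \sin{\left(t \right)}

Derivation:
Substitute the ansatz u = A e^{t} + B \sin{\left(t \right)} into the left-hand side.
Derivatives of the ansatz:
  u_x = 0
  u_t = A e^{t} + B \cos{\left(t \right)}
Term by term:
  -2·u_x = 0
  3·(u_x)² = 0
  2·u·u_t = 2 A^{2} e^{2 t} + 2 A B e^{t} \sin{\left(t \right)} + 2 A B e^{t} \cos{\left(t \right)} + 2 B^{2} \sin{\left(t \right)} \cos{\left(t \right)}
So the left-hand side equals
  2 A^{2} e^{2 t} + 2 A B e^{t} \sin{\left(t \right)} + 2 A B e^{t} \cos{\left(t \right)} + 2 B^{2} \sin{\left(t \right)} \cos{\left(t \right)}
This must equal f(x, t) identically; expanded, f = 18 e^{2 t} + 6 e^{t} \sin{\left(t \right)} + 6 e^{t} \cos{\left(t \right)} + 2 \sin{\left(t \right)} \cos{\left(t \right)}.
Matching coefficients of the independent functions:
  [e^{t} \sin{\left(t \right)}, e^{t} \cos{\left(t \right)}]:  2 A B = 6
  [\sin{\left(t \right)} \cos{\left(t \right)}]:  2 B^{2} = 2
  [e^{2 t}]:  2 A^{2} = 18
These equations allow (A, B) = (-3, -1) or (3, 1).
Impose the point condition(s):
  u(0, 0) = -3  ⟹  A = -3
Only A = -3, B = -1 satisfies everything.
Hence u(x, t) = - 3 e^{t} - \sin{\left(t \right)}.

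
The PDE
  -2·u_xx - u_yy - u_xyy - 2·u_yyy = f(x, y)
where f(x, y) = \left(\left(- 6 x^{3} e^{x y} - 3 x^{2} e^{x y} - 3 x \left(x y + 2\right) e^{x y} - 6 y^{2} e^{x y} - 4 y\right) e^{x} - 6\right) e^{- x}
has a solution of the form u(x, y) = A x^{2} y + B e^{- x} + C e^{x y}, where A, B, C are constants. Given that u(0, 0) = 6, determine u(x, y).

Substitute the ansatz u = A x^{2} y + B e^{- x} + C e^{x y} into the left-hand side.
Derivatives of the ansatz:
  u_xx = 2 A y + B e^{- x} + C y^{2} e^{x y}
  u_yy = C x^{2} e^{x y}
  u_xyy = C x^{2} y e^{x y} + 2 C x e^{x y}
  u_yyy = C x^{3} e^{x y}
Term by term:
  -2·u_xx = - 4 A y - 2 B e^{- x} - 2 C y^{2} e^{x y}
  -u_yy = - C x^{2} e^{x y}
  -u_xyy = - C x^{2} y e^{x y} - 2 C x e^{x y}
  -2·u_yyy = - 2 C x^{3} e^{x y}
So the left-hand side equals
  - 4 A y - 2 B e^{- x} - 2 C x^{3} e^{x y} - C x^{2} y e^{x y} - C x^{2} e^{x y} - 2 C x e^{x y} - 2 C y^{2} e^{x y}
This must equal f(x, y) identically; expanded, f = - 6 x^{3} e^{x y} - 3 x^{2} y e^{x y} - 3 x^{2} e^{x y} - 6 x e^{x y} - 6 y^{2} e^{x y} - 4 y - 6 e^{- x}.
Matching coefficients of the independent functions:
  [y]:  - 4 A = -4
  [x e^{x y}, x^{3} e^{x y}, y^{2} e^{x y}]:  - 2 C = -6
  [x^{2} e^{x y}, x^{2} y e^{x y}]:  - C = -3
  [e^{- x}]:  - 2 B = -6
Solving: A = 1, B = 3, C = 3.
Check against the point condition:
  u(0, 0) = 6  ⟹  B + C = 6  ✓
Hence u(x, y) = x^{2} y + 3 e^{x y} + 3 e^{- x}.

Answer: u(x, y) = x^{2} y + 3 e^{x y} + 3 e^{- x}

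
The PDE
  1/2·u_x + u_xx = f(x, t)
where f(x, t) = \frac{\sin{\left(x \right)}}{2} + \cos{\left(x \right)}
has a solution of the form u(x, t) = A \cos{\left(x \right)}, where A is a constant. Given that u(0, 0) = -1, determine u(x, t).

Substitute the ansatz u = A \cos{\left(x \right)} into the left-hand side.
Derivatives of the ansatz:
  u_x = - A \sin{\left(x \right)}
  u_xx = - A \cos{\left(x \right)}
Term by term:
  1/2·u_x = - \frac{A \sin{\left(x \right)}}{2}
  u_xx = - A \cos{\left(x \right)}
So the left-hand side equals
  - \frac{A \sin{\left(x \right)}}{2} - A \cos{\left(x \right)}
This must equal f(x, t) = \frac{\sin{\left(x \right)}}{2} + \cos{\left(x \right)} identically.
Matching coefficients of the independent functions:
  [\sin{\left(x \right)}]:  - \frac{A}{2} = \frac{1}{2}
  [\cos{\left(x \right)}]:  - A = 1
Solving: A = -1.
Check against the point condition:
  u(0, 0) = -1  ⟹  A = -1  ✓
Hence u(x, t) = - \cos{\left(x \right)}.

Answer: u(x, t) = - \cos{\left(x \right)}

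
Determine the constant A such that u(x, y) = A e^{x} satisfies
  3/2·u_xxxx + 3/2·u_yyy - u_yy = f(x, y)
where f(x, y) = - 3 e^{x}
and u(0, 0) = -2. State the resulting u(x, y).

Answer: u(x, y) = - 2 e^{x}

Derivation:
Substitute the ansatz u = A e^{x} into the left-hand side.
Derivatives of the ansatz:
  u_xxxx = A e^{x}
  u_yyy = 0
  u_yy = 0
Term by term:
  3/2·u_xxxx = \frac{3 A e^{x}}{2}
  3/2·u_yyy = 0
  -u_yy = 0
So the left-hand side equals
  \frac{3 A e^{x}}{2}
This must equal f(x, y) = - 3 e^{x} identically.
Matching coefficients of the independent functions:
  [e^{x}]:  \frac{3 A}{2} = -3
Solving: A = -2.
Check against the point condition:
  u(0, 0) = -2  ⟹  A = -2  ✓
Hence u(x, y) = - 2 e^{x}.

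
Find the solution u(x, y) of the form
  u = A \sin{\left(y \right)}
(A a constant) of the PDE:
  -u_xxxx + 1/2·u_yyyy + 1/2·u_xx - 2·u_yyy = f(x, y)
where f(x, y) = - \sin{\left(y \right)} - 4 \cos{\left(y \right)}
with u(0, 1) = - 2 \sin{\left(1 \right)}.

Substitute the ansatz u = A \sin{\left(y \right)} into the left-hand side.
Derivatives of the ansatz:
  u_xxxx = 0
  u_yyyy = A \sin{\left(y \right)}
  u_xx = 0
  u_yyy = - A \cos{\left(y \right)}
Term by term:
  -u_xxxx = 0
  1/2·u_yyyy = \frac{A \sin{\left(y \right)}}{2}
  1/2·u_xx = 0
  -2·u_yyy = 2 A \cos{\left(y \right)}
So the left-hand side equals
  \frac{A \sin{\left(y \right)}}{2} + 2 A \cos{\left(y \right)}
This must equal f(x, y) = - \sin{\left(y \right)} - 4 \cos{\left(y \right)} identically.
Matching coefficients of the independent functions:
  [\sin{\left(y \right)}]:  \frac{A}{2} = -1
  [\cos{\left(y \right)}]:  2 A = -4
Solving: A = -2.
Check against the point condition:
  u(0, 1) = - 2 \sin{\left(1 \right)}  ⟹  A \sin{\left(1 \right)} = - 2 \sin{\left(1 \right)}  ✓
Hence u(x, y) = - 2 \sin{\left(y \right)}.

Answer: u(x, y) = - 2 \sin{\left(y \right)}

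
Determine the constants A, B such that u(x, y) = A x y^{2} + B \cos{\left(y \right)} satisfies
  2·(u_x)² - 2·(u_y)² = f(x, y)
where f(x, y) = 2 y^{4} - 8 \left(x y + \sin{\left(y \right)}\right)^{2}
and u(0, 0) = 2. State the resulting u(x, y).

Substitute the ansatz u = A x y^{2} + B \cos{\left(y \right)} into the left-hand side.
Derivatives of the ansatz:
  u_x = A y^{2}
  u_y = 2 A x y - B \sin{\left(y \right)}
Term by term:
  2·(u_x)² = 2 A^{2} y^{4}
  -2·(u_y)² = - 8 A^{2} x^{2} y^{2} + 8 A B x y \sin{\left(y \right)} - 2 B^{2} \sin^{2}{\left(y \right)}
So the left-hand side equals
  - 8 A^{2} x^{2} y^{2} + 2 A^{2} y^{4} + 8 A B x y \sin{\left(y \right)} - 2 B^{2} \sin^{2}{\left(y \right)}
This must equal f(x, y) identically; expanded, f = - 8 x^{2} y^{2} - 16 x y \sin{\left(y \right)} + 2 y^{4} - 8 \sin^{2}{\left(y \right)}.
Matching coefficients of the independent functions:
  [y^{4}]:  2 A^{2} = 2
  [x^{2} y^{2}]:  - 8 A^{2} = -8
  [x y \sin{\left(y \right)}]:  8 A B = -16
  [\sin^{2}{\left(y \right)}]:  - 2 B^{2} = -8
These equations allow (A, B) = (-1, 2) or (1, -2).
Impose the point condition(s):
  u(0, 0) = 2  ⟹  B = 2
Only A = -1, B = 2 satisfies everything.
Hence u(x, y) = - x y^{2} + 2 \cos{\left(y \right)}.

Answer: u(x, y) = - x y^{2} + 2 \cos{\left(y \right)}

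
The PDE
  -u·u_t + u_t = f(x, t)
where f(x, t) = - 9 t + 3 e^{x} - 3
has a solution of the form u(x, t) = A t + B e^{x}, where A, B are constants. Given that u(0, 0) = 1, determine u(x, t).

Substitute the ansatz u = A t + B e^{x} into the left-hand side.
Derivatives of the ansatz:
  u_t = A
Term by term:
  -u·u_t = - A^{2} t - A B e^{x}
  u_t = A
So the left-hand side equals
  - A^{2} t - A B e^{x} + A
This must equal f(x, t) = - 9 t + 3 e^{x} - 3 identically.
Matching coefficients of the independent functions:
  [constant term]:  A = -3
  [t]:  - A^{2} = -9
  [e^{x}]:  - A B = 3
Solving: A = -3, B = 1.
Check against the point condition:
  u(0, 0) = 1  ⟹  B = 1  ✓
Hence u(x, t) = - 3 t + e^{x}.

Answer: u(x, t) = - 3 t + e^{x}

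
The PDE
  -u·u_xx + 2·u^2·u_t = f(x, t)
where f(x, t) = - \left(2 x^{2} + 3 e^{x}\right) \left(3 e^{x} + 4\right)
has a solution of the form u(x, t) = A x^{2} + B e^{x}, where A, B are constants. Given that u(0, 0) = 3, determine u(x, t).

Substitute the ansatz u = A x^{2} + B e^{x} into the left-hand side.
Derivatives of the ansatz:
  u_xx = 2 A + B e^{x}
  u_t = 0
Term by term:
  -u·u_xx = - 2 A^{2} x^{2} - A B x^{2} e^{x} - 2 A B e^{x} - B^{2} e^{2 x}
  2·u^2·u_t = 0
So the left-hand side equals
  - 2 A^{2} x^{2} - A B x^{2} e^{x} - 2 A B e^{x} - B^{2} e^{2 x}
This must equal f(x, t) identically; expanded, f = - 6 x^{2} e^{x} - 8 x^{2} - 9 e^{2 x} - 12 e^{x}.
Matching coefficients of the independent functions:
  [x^{2}]:  - 2 A^{2} = -8
  [x^{2} e^{x}]:  - A B = -6
  [e^{x}]:  - 2 A B = -12
  [e^{2 x}]:  - B^{2} = -9
These equations allow (A, B) = (-2, -3) or (2, 3).
Impose the point condition(s):
  u(0, 0) = 3  ⟹  B = 3
Only A = 2, B = 3 satisfies everything.
Hence u(x, t) = 2 x^{2} + 3 e^{x}.

Answer: u(x, t) = 2 x^{2} + 3 e^{x}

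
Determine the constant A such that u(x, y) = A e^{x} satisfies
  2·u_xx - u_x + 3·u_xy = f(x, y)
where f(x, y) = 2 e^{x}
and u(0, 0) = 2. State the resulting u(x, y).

Answer: u(x, y) = 2 e^{x}

Derivation:
Substitute the ansatz u = A e^{x} into the left-hand side.
Derivatives of the ansatz:
  u_xx = A e^{x}
  u_x = A e^{x}
  u_xy = 0
Term by term:
  2·u_xx = 2 A e^{x}
  -u_x = - A e^{x}
  3·u_xy = 0
So the left-hand side equals
  A e^{x}
This must equal f(x, y) = 2 e^{x} identically.
Matching coefficients of the independent functions:
  [e^{x}]:  A = 2
Solving: A = 2.
Check against the point condition:
  u(0, 0) = 2  ⟹  A = 2  ✓
Hence u(x, y) = 2 e^{x}.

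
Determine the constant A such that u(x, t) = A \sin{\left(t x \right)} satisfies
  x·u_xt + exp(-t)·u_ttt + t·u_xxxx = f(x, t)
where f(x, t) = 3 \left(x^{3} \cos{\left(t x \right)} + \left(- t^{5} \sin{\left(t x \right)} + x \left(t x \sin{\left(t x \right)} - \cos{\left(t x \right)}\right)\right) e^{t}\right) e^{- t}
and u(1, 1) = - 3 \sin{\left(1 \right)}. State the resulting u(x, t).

Substitute the ansatz u = A \sin{\left(t x \right)} into the left-hand side.
Derivatives of the ansatz:
  u_xt = - A t x \sin{\left(t x \right)} + A \cos{\left(t x \right)}
  u_ttt = - A x^{3} \cos{\left(t x \right)}
  u_xxxx = A t^{4} \sin{\left(t x \right)}
Term by term:
  x·u_xt = - A t x^{2} \sin{\left(t x \right)} + A x \cos{\left(t x \right)}
  exp(-t)·u_ttt = - A x^{3} e^{- t} \cos{\left(t x \right)}
  t·u_xxxx = A t^{5} \sin{\left(t x \right)}
So the left-hand side equals
  A t^{5} \sin{\left(t x \right)} - A t x^{2} \sin{\left(t x \right)} - A x^{3} e^{- t} \cos{\left(t x \right)} + A x \cos{\left(t x \right)}
This must equal f(x, t) identically; expanded, f = - 3 t^{5} \sin{\left(t x \right)} + 3 t x^{2} \sin{\left(t x \right)} + 3 x^{3} e^{- t} \cos{\left(t x \right)} - 3 x \cos{\left(t x \right)}.
Matching coefficients of the independent functions:
  [t^{5} \sin{\left(t x \right)}, x \cos{\left(t x \right)}]:  A = -3
  [t x^{2} \sin{\left(t x \right)}, x^{3} e^{- t} \cos{\left(t x \right)}]:  - A = 3
Solving: A = -3.
Check against the point condition:
  u(1, 1) = - 3 \sin{\left(1 \right)}  ⟹  A \sin{\left(1 \right)} = - 3 \sin{\left(1 \right)}  ✓
Hence u(x, t) = - 3 \sin{\left(t x \right)}.

Answer: u(x, t) = - 3 \sin{\left(t x \right)}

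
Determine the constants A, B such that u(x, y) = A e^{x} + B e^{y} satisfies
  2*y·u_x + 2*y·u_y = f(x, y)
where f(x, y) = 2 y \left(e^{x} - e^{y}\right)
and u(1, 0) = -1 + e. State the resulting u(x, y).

Substitute the ansatz u = A e^{x} + B e^{y} into the left-hand side.
Derivatives of the ansatz:
  u_x = A e^{x}
  u_y = B e^{y}
Term by term:
  2*y·u_x = 2 A y e^{x}
  2*y·u_y = 2 B y e^{y}
So the left-hand side equals
  2 A y e^{x} + 2 B y e^{y}
This must equal f(x, y) identically; expanded, f = 2 y e^{x} - 2 y e^{y}.
Matching coefficients of the independent functions:
  [y e^{x}]:  2 A = 2
  [y e^{y}]:  2 B = -2
Solving: A = 1, B = -1.
Check against the point condition:
  u(1, 0) = -1 + e  ⟹  e A + B = -1 + e  ✓
Hence u(x, y) = e^{x} - e^{y}.

Answer: u(x, y) = e^{x} - e^{y}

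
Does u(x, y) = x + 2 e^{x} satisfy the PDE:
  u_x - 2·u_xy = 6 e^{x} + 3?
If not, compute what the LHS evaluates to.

Evaluate each term of the left-hand side for u = x + 2 e^{x}.
Derivatives:
  u_x = 2 e^{x} + 1
  u_xy = 0
Terms:
  u_x = 2 e^{x} + 1
  -2·u_xy = 0
Sum: LHS = 2 e^{x} + 1
Given right-hand side: 6 e^{x} + 3. Difference LHS − RHS = - 4 e^{x} - 2 ≠ 0, so u is not a solution.

Answer: No, the LHS evaluates to 2 e^{x} + 1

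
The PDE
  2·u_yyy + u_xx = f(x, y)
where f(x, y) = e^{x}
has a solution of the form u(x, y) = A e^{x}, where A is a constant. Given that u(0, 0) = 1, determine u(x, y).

Answer: u(x, y) = e^{x}

Derivation:
Substitute the ansatz u = A e^{x} into the left-hand side.
Derivatives of the ansatz:
  u_yyy = 0
  u_xx = A e^{x}
Term by term:
  2·u_yyy = 0
  u_xx = A e^{x}
So the left-hand side equals
  A e^{x}
This must equal f(x, y) = e^{x} identically.
Matching coefficients of the independent functions:
  [e^{x}]:  A = 1
Solving: A = 1.
Check against the point condition:
  u(0, 0) = 1  ⟹  A = 1  ✓
Hence u(x, y) = e^{x}.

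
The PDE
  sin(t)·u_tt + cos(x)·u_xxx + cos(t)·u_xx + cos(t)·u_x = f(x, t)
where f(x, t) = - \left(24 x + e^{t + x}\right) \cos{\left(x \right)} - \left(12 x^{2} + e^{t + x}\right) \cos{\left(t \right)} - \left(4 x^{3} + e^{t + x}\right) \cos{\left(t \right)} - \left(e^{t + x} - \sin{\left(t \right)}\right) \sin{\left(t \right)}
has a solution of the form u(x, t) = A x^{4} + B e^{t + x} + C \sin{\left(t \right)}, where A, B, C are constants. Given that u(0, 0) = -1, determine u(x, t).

Substitute the ansatz u = A x^{4} + B e^{t + x} + C \sin{\left(t \right)} into the left-hand side.
Derivatives of the ansatz:
  u_tt = B e^{t} e^{x} - C \sin{\left(t \right)}
  u_xxx = 24 A x + B e^{t} e^{x}
  u_xx = 12 A x^{2} + B e^{t} e^{x}
  u_x = 4 A x^{3} + B e^{t} e^{x}
Term by term:
  sin(t)·u_tt = B e^{t} e^{x} \sin{\left(t \right)} - C \sin^{2}{\left(t \right)}
  cos(x)·u_xxx = 24 A x \cos{\left(x \right)} + B e^{t} e^{x} \cos{\left(x \right)}
  cos(t)·u_xx = 12 A x^{2} \cos{\left(t \right)} + B e^{t} e^{x} \cos{\left(t \right)}
  cos(t)·u_x = 4 A x^{3} \cos{\left(t \right)} + B e^{t} e^{x} \cos{\left(t \right)}
So the left-hand side equals
  4 A x^{3} \cos{\left(t \right)} + 12 A x^{2} \cos{\left(t \right)} + 24 A x \cos{\left(x \right)} + B e^{t} e^{x} \sin{\left(t \right)} + 2 B e^{t} e^{x} \cos{\left(t \right)} + B e^{t} e^{x} \cos{\left(x \right)} - C \sin^{2}{\left(t \right)}
This must equal f(x, t) identically; expanded, f = - 4 x^{3} \cos{\left(t \right)} - 12 x^{2} \cos{\left(t \right)} - 24 x \cos{\left(x \right)} - e^{t} e^{x} \sin{\left(t \right)} - 2 e^{t} e^{x} \cos{\left(t \right)} - e^{t} e^{x} \cos{\left(x \right)} + \sin^{2}{\left(t \right)}.
Matching coefficients of the independent functions:
  [x \cos{\left(x \right)}]:  24 A = -24
  [x^{2} \cos{\left(t \right)}]:  12 A = -12
  [x^{3} \cos{\left(t \right)}]:  4 A = -4
  [e^{t} e^{x} \sin{\left(t \right)}, e^{t} e^{x} \cos{\left(x \right)}]:  B = -1
  [e^{t} e^{x} \cos{\left(t \right)}]:  2 B = -2
  [\sin^{2}{\left(t \right)}]:  - C = 1
Solving: A = -1, B = -1, C = -1.
Check against the point condition:
  u(0, 0) = -1  ⟹  B = -1  ✓
Hence u(x, t) = - x^{4} - e^{t + x} - \sin{\left(t \right)}.

Answer: u(x, t) = - x^{4} - e^{t + x} - \sin{\left(t \right)}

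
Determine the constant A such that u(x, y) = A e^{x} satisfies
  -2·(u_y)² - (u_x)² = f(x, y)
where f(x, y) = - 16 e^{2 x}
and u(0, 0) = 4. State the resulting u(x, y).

Substitute the ansatz u = A e^{x} into the left-hand side.
Derivatives of the ansatz:
  u_y = 0
  u_x = A e^{x}
Term by term:
  -2·(u_y)² = 0
  -(u_x)² = - A^{2} e^{2 x}
So the left-hand side equals
  - A^{2} e^{2 x}
This must equal f(x, y) = - 16 e^{2 x} identically.
Matching coefficients of the independent functions:
  [e^{2 x}]:  - A^{2} = -16
These equations allow (A) = (-4) or (4).
Impose the point condition(s):
  u(0, 0) = 4  ⟹  A = 4
Only A = 4 satisfies everything.
Hence u(x, y) = 4 e^{x}.

Answer: u(x, y) = 4 e^{x}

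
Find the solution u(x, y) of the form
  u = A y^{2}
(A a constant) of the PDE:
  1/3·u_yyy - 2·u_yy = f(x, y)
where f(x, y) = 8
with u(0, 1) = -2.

Answer: u(x, y) = - 2 y^{2}

Derivation:
Substitute the ansatz u = A y^{2} into the left-hand side.
Derivatives of the ansatz:
  u_yyy = 0
  u_yy = 2 A
Term by term:
  1/3·u_yyy = 0
  -2·u_yy = - 4 A
So the left-hand side equals
  - 4 A
This must equal f(x, y) = 8 identically.
Matching coefficients of the independent functions:
  [constant term]:  - 4 A = 8
Solving: A = -2.
Check against the point condition:
  u(0, 1) = -2  ⟹  A = -2  ✓
Hence u(x, y) = - 2 y^{2}.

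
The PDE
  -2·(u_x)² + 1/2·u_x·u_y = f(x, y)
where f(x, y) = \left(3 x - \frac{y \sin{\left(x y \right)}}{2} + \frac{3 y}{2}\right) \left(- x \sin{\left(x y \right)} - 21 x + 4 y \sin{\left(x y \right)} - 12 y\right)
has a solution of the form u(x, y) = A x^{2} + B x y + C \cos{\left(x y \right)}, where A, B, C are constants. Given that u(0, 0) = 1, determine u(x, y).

Answer: u(x, y) = 3 x^{2} + 3 x y + \cos{\left(x y \right)}

Derivation:
Substitute the ansatz u = A x^{2} + B x y + C \cos{\left(x y \right)} into the left-hand side.
Derivatives of the ansatz:
  u_x = 2 A x + B y - C y \sin{\left(x y \right)}
  u_y = B x - C x \sin{\left(x y \right)}
Term by term:
  -2·(u_x)² = - 8 A^{2} x^{2} - 8 A B x y + 8 A C x y \sin{\left(x y \right)} - 2 B^{2} y^{2} + 4 B C y^{2} \sin{\left(x y \right)} - 2 C^{2} y^{2} \sin^{2}{\left(x y \right)}
  1/2·u_x·u_y = A B x^{2} - A C x^{2} \sin{\left(x y \right)} + \frac{B^{2} x y}{2} - B C x y \sin{\left(x y \right)} + \frac{C^{2} x y \sin^{2}{\left(x y \right)}}{2}
So the left-hand side equals
  - 8 A^{2} x^{2} + A B x^{2} - 8 A B x y - A C x^{2} \sin{\left(x y \right)} + 8 A C x y \sin{\left(x y \right)} + \frac{B^{2} x y}{2} - 2 B^{2} y^{2} - B C x y \sin{\left(x y \right)} + 4 B C y^{2} \sin{\left(x y \right)} + \frac{C^{2} x y \sin^{2}{\left(x y \right)}}{2} - 2 C^{2} y^{2} \sin^{2}{\left(x y \right)}
This must equal f(x, y) identically; expanded, f = - 3 x^{2} \sin{\left(x y \right)} - 63 x^{2} + \frac{x y \sin^{2}{\left(x y \right)}}{2} + 21 x y \sin{\left(x y \right)} - \frac{135 x y}{2} - 2 y^{2} \sin^{2}{\left(x y \right)} + 12 y^{2} \sin{\left(x y \right)} - 18 y^{2}.
Matching coefficients of the independent functions:
  [x^{2}]:  - 8 A^{2} + A B = -63
  [y^{2}]:  - 2 B^{2} = -18
  [x y]:  - 8 A B + \frac{B^{2}}{2} = - \frac{135}{2}
  [x^{2} \sin{\left(x y \right)}]:  - A C = -3
  [y^{2} \sin{\left(x y \right)}]:  4 B C = 12
  [y^{2} \sin^{2}{\left(x y \right)}]:  - 2 C^{2} = -2
  [x y \sin{\left(x y \right)}]:  8 A C - B C = 21
  [x y \sin^{2}{\left(x y \right)}]:  \frac{C^{2}}{2} = \frac{1}{2}
These equations allow (A, B, C) = (-3, -3, -1) or (3, 3, 1).
Impose the point condition(s):
  u(0, 0) = 1  ⟹  C = 1
Only A = 3, B = 3, C = 1 satisfies everything.
Hence u(x, y) = 3 x^{2} + 3 x y + \cos{\left(x y \right)}.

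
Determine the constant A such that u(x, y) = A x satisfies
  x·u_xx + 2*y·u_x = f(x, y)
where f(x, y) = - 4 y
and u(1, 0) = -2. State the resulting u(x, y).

Substitute the ansatz u = A x into the left-hand side.
Derivatives of the ansatz:
  u_xx = 0
  u_x = A
Term by term:
  x·u_xx = 0
  2*y·u_x = 2 A y
So the left-hand side equals
  2 A y
This must equal f(x, y) = - 4 y identically.
Matching coefficients of the independent functions:
  [y]:  2 A = -4
Solving: A = -2.
Check against the point condition:
  u(1, 0) = -2  ⟹  A = -2  ✓
Hence u(x, y) = - 2 x.

Answer: u(x, y) = - 2 x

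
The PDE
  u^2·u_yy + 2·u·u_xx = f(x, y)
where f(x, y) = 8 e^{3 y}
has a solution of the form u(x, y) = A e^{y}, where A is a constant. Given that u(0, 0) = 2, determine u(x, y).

Substitute the ansatz u = A e^{y} into the left-hand side.
Derivatives of the ansatz:
  u_yy = A e^{y}
  u_xx = 0
Term by term:
  u^2·u_yy = A^{3} e^{3 y}
  2·u·u_xx = 0
So the left-hand side equals
  A^{3} e^{3 y}
This must equal f(x, y) = 8 e^{3 y} identically.
Matching coefficients of the independent functions:
  [e^{3 y}]:  A^{3} = 8
Solving: A = 2.
Check against the point condition:
  u(0, 0) = 2  ⟹  A = 2  ✓
Hence u(x, y) = 2 e^{y}.

Answer: u(x, y) = 2 e^{y}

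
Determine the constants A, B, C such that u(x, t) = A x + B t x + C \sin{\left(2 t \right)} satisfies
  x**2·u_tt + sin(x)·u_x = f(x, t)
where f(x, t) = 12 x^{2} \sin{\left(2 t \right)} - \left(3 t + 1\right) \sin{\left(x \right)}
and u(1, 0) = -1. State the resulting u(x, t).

Answer: u(x, t) = - 3 t x - x - 3 \sin{\left(2 t \right)}

Derivation:
Substitute the ansatz u = A x + B t x + C \sin{\left(2 t \right)} into the left-hand side.
Derivatives of the ansatz:
  u_tt = - 4 C \sin{\left(2 t \right)}
  u_x = A + B t
Term by term:
  x**2·u_tt = - 4 C x^{2} \sin{\left(2 t \right)}
  sin(x)·u_x = A \sin{\left(x \right)} + B t \sin{\left(x \right)}
So the left-hand side equals
  A \sin{\left(x \right)} + B t \sin{\left(x \right)} - 4 C x^{2} \sin{\left(2 t \right)}
This must equal f(x, t) identically; expanded, f = - 3 t \sin{\left(x \right)} + 12 x^{2} \sin{\left(2 t \right)} - \sin{\left(x \right)}.
Matching coefficients of the independent functions:
  [t \sin{\left(x \right)}]:  B = -3
  [x^{2} \sin{\left(2 t \right)}]:  - 4 C = 12
  [\sin{\left(x \right)}]:  A = -1
Solving: A = -1, B = -3, C = -3.
Check against the point condition:
  u(1, 0) = -1  ⟹  A = -1  ✓
Hence u(x, t) = - 3 t x - x - 3 \sin{\left(2 t \right)}.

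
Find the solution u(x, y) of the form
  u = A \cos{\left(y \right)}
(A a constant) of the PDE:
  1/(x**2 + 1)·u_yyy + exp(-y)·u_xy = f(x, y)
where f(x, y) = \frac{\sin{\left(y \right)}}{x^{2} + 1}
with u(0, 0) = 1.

Substitute the ansatz u = A \cos{\left(y \right)} into the left-hand side.
Derivatives of the ansatz:
  u_yyy = A \sin{\left(y \right)}
  u_xy = 0
Term by term:
  1/(x**2 + 1)·u_yyy = \frac{A \sin{\left(y \right)}}{x^{2} + 1}
  exp(-y)·u_xy = 0
So the left-hand side equals
  \frac{A \sin{\left(y \right)}}{x^{2} + 1}
This must equal f(x, y) = \frac{\sin{\left(y \right)}}{x^{2} + 1} identically.
Matching coefficients of the independent functions:
  [\frac{\sin{\left(y \right)}}{x^{2} + 1}]:  A = 1
Solving: A = 1.
Check against the point condition:
  u(0, 0) = 1  ⟹  A = 1  ✓
Hence u(x, y) = \cos{\left(y \right)}.

Answer: u(x, y) = \cos{\left(y \right)}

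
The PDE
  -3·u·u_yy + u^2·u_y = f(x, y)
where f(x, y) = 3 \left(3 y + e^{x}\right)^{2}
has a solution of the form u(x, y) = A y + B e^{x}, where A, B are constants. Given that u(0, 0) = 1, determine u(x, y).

Substitute the ansatz u = A y + B e^{x} into the left-hand side.
Derivatives of the ansatz:
  u_yy = 0
  u_y = A
Term by term:
  -3·u·u_yy = 0
  u^2·u_y = A^{3} y^{2} + 2 A^{2} B y e^{x} + A B^{2} e^{2 x}
So the left-hand side equals
  A^{3} y^{2} + 2 A^{2} B y e^{x} + A B^{2} e^{2 x}
This must equal f(x, y) identically; expanded, f = 27 y^{2} + 18 y e^{x} + 3 e^{2 x}.
Matching coefficients of the independent functions:
  [y^{2}]:  A^{3} = 27
  [y e^{x}]:  2 A^{2} B = 18
  [e^{2 x}]:  A B^{2} = 3
Solving: A = 3, B = 1.
Check against the point condition:
  u(0, 0) = 1  ⟹  B = 1  ✓
Hence u(x, y) = 3 y + e^{x}.

Answer: u(x, y) = 3 y + e^{x}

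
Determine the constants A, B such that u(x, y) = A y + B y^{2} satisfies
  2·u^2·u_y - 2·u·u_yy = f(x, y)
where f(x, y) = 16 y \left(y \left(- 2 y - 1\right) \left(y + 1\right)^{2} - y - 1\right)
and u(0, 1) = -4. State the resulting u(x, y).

Substitute the ansatz u = A y + B y^{2} into the left-hand side.
Derivatives of the ansatz:
  u_y = A + 2 B y
  u_yy = 2 B
Term by term:
  2·u^2·u_y = 2 A^{3} y^{2} + 8 A^{2} B y^{3} + 10 A B^{2} y^{4} + 4 B^{3} y^{5}
  -2·u·u_yy = - 4 A B y - 4 B^{2} y^{2}
So the left-hand side equals
  2 A^{3} y^{2} + 8 A^{2} B y^{3} + 10 A B^{2} y^{4} - 4 A B y + 4 B^{3} y^{5} - 4 B^{2} y^{2}
This must equal f(x, y) identically; expanded, f = - 32 y^{5} - 80 y^{4} - 64 y^{3} - 32 y^{2} - 16 y.
Matching coefficients of the independent functions:
  [y]:  - 4 A B = -16
  [y^{2}]:  2 A^{3} - 4 B^{2} = -32
  [y^{3}]:  8 A^{2} B = -64
  [y^{4}]:  10 A B^{2} = -80
  [y^{5}]:  4 B^{3} = -32
Solving: A = -2, B = -2.
Check against the point condition:
  u(0, 1) = -4  ⟹  A + B = -4  ✓
Hence u(x, y) = - 2 y^{2} - 2 y.

Answer: u(x, y) = - 2 y^{2} - 2 y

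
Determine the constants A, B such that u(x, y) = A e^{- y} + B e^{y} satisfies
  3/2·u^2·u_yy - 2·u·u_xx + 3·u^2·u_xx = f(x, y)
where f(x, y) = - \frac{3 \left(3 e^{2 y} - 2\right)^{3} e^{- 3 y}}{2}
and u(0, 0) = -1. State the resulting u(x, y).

Answer: u(x, y) = - 3 e^{y} + 2 e^{- y}

Derivation:
Substitute the ansatz u = A e^{- y} + B e^{y} into the left-hand side.
Derivatives of the ansatz:
  u_yy = A e^{- y} + B e^{y}
  u_xx = 0
Term by term:
  3/2·u^2·u_yy = \frac{3 A^{3} e^{- 3 y}}{2} + \frac{9 A^{2} B e^{- y}}{2} + \frac{9 A B^{2} e^{y}}{2} + \frac{3 B^{3} e^{3 y}}{2}
  -2·u·u_xx = 0
  3·u^2·u_xx = 0
So the left-hand side equals
  \frac{3 A^{3} e^{- 3 y}}{2} + \frac{9 A^{2} B e^{- y}}{2} + \frac{9 A B^{2} e^{y}}{2} + \frac{3 B^{3} e^{3 y}}{2}
This must equal f(x, y) identically; expanded, f = - \frac{81 e^{3 y}}{2} + 81 e^{y} - 54 e^{- y} + 12 e^{- 3 y}.
Matching coefficients of the independent functions:
  [e^{- 3 y}]:  \frac{3 A^{3}}{2} = 12
  [e^{- y}]:  \frac{9 A^{2} B}{2} = -54
  [e^{y}]:  \frac{9 A B^{2}}{2} = 81
  [e^{3 y}]:  \frac{3 B^{3}}{2} = - \frac{81}{2}
Solving: A = 2, B = -3.
Check against the point condition:
  u(0, 0) = -1  ⟹  A + B = -1  ✓
Hence u(x, y) = - 3 e^{y} + 2 e^{- y}.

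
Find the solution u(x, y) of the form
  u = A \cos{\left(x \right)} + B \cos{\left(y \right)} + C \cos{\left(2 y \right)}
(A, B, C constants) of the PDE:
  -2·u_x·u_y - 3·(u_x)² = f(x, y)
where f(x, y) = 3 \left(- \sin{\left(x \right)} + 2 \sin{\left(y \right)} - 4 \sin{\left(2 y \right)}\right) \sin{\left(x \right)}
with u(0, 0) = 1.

Substitute the ansatz u = A \cos{\left(x \right)} + B \cos{\left(y \right)} + C \cos{\left(2 y \right)} into the left-hand side.
Derivatives of the ansatz:
  u_x = - A \sin{\left(x \right)}
  u_y = - B \sin{\left(y \right)} - 2 C \sin{\left(2 y \right)}
Term by term:
  -2·u_x·u_y = - 2 A B \sin{\left(x \right)} \sin{\left(y \right)} - 4 A C \sin{\left(x \right)} \sin{\left(2 y \right)}
  -3·(u_x)² = - 3 A^{2} \sin^{2}{\left(x \right)}
So the left-hand side equals
  - 3 A^{2} \sin^{2}{\left(x \right)} - 2 A B \sin{\left(x \right)} \sin{\left(y \right)} - 4 A C \sin{\left(x \right)} \sin{\left(2 y \right)}
This must equal f(x, y) identically; expanded, f = - 3 \sin^{2}{\left(x \right)} + 6 \sin{\left(x \right)} \sin{\left(y \right)} - 12 \sin{\left(x \right)} \sin{\left(2 y \right)}.
Matching coefficients of the independent functions:
  [\sin{\left(x \right)} \sin{\left(y \right)}]:  - 2 A B = 6
  [\sin{\left(x \right)} \sin{\left(2 y \right)}]:  - 4 A C = -12
  [\sin^{2}{\left(x \right)}]:  - 3 A^{2} = -3
These equations allow (A, B, C) = (-1, 3, -3) or (1, -3, 3).
Impose the point condition(s):
  u(0, 0) = 1  ⟹  A + B + C = 1
Only A = 1, B = -3, C = 3 satisfies everything.
Hence u(x, y) = \cos{\left(x \right)} - 3 \cos{\left(y \right)} + 3 \cos{\left(2 y \right)}.

Answer: u(x, y) = \cos{\left(x \right)} - 3 \cos{\left(y \right)} + 3 \cos{\left(2 y \right)}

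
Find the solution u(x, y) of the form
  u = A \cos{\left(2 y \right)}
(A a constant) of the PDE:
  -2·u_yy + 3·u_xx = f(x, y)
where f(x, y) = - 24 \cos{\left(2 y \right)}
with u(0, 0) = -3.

Answer: u(x, y) = - 3 \cos{\left(2 y \right)}

Derivation:
Substitute the ansatz u = A \cos{\left(2 y \right)} into the left-hand side.
Derivatives of the ansatz:
  u_yy = - 4 A \cos{\left(2 y \right)}
  u_xx = 0
Term by term:
  -2·u_yy = 8 A \cos{\left(2 y \right)}
  3·u_xx = 0
So the left-hand side equals
  8 A \cos{\left(2 y \right)}
This must equal f(x, y) = - 24 \cos{\left(2 y \right)} identically.
Matching coefficients of the independent functions:
  [\cos{\left(2 y \right)}]:  8 A = -24
Solving: A = -3.
Check against the point condition:
  u(0, 0) = -3  ⟹  A = -3  ✓
Hence u(x, y) = - 3 \cos{\left(2 y \right)}.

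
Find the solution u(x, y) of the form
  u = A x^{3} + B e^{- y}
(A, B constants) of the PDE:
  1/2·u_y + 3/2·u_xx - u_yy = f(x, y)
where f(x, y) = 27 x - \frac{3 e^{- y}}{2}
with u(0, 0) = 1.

Substitute the ansatz u = A x^{3} + B e^{- y} into the left-hand side.
Derivatives of the ansatz:
  u_y = - B e^{- y}
  u_xx = 6 A x
  u_yy = B e^{- y}
Term by term:
  1/2·u_y = - \frac{B e^{- y}}{2}
  3/2·u_xx = 9 A x
  -u_yy = - B e^{- y}
So the left-hand side equals
  9 A x - \frac{3 B e^{- y}}{2}
This must equal f(x, y) = 27 x - \frac{3 e^{- y}}{2} identically.
Matching coefficients of the independent functions:
  [x]:  9 A = 27
  [e^{- y}]:  - \frac{3 B}{2} = - \frac{3}{2}
Solving: A = 3, B = 1.
Check against the point condition:
  u(0, 0) = 1  ⟹  B = 1  ✓
Hence u(x, y) = 3 x^{3} + e^{- y}.

Answer: u(x, y) = 3 x^{3} + e^{- y}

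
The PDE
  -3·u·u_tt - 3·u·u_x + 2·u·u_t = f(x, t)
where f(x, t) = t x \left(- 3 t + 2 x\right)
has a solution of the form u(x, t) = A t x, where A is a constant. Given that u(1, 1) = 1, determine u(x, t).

Answer: u(x, t) = t x

Derivation:
Substitute the ansatz u = A t x into the left-hand side.
Derivatives of the ansatz:
  u_tt = 0
  u_x = A t
  u_t = A x
Term by term:
  -3·u·u_tt = 0
  -3·u·u_x = - 3 A^{2} t^{2} x
  2·u·u_t = 2 A^{2} t x^{2}
So the left-hand side equals
  - 3 A^{2} t^{2} x + 2 A^{2} t x^{2}
This must equal f(x, t) identically; expanded, f = - 3 t^{2} x + 2 t x^{2}.
Matching coefficients of the independent functions:
  [t x^{2}]:  2 A^{2} = 2
  [t^{2} x]:  - 3 A^{2} = -3
These equations allow (A) = (-1) or (1).
Impose the point condition(s):
  u(1, 1) = 1  ⟹  A = 1
Only A = 1 satisfies everything.
Hence u(x, t) = t x.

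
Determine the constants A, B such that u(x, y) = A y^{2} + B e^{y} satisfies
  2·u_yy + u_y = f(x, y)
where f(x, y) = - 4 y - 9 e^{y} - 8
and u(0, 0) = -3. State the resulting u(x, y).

Substitute the ansatz u = A y^{2} + B e^{y} into the left-hand side.
Derivatives of the ansatz:
  u_yy = 2 A + B e^{y}
  u_y = 2 A y + B e^{y}
Term by term:
  2·u_yy = 4 A + 2 B e^{y}
  u_y = 2 A y + B e^{y}
So the left-hand side equals
  2 A y + 4 A + 3 B e^{y}
This must equal f(x, y) = - 4 y - 9 e^{y} - 8 identically.
Matching coefficients of the independent functions:
  [constant term]:  4 A = -8
  [y]:  2 A = -4
  [e^{y}]:  3 B = -9
Solving: A = -2, B = -3.
Check against the point condition:
  u(0, 0) = -3  ⟹  B = -3  ✓
Hence u(x, y) = - 2 y^{2} - 3 e^{y}.

Answer: u(x, y) = - 2 y^{2} - 3 e^{y}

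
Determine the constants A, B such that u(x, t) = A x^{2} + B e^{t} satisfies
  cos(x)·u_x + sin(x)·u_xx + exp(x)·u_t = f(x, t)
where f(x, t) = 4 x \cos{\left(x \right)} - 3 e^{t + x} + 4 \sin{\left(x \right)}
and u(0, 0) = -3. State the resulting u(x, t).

Substitute the ansatz u = A x^{2} + B e^{t} into the left-hand side.
Derivatives of the ansatz:
  u_x = 2 A x
  u_xx = 2 A
  u_t = B e^{t}
Term by term:
  cos(x)·u_x = 2 A x \cos{\left(x \right)}
  sin(x)·u_xx = 2 A \sin{\left(x \right)}
  exp(x)·u_t = B e^{t} e^{x}
So the left-hand side equals
  2 A x \cos{\left(x \right)} + 2 A \sin{\left(x \right)} + B e^{t} e^{x}
This must equal f(x, t) identically; expanded, f = 4 x \cos{\left(x \right)} - 3 e^{t} e^{x} + 4 \sin{\left(x \right)}.
Matching coefficients of the independent functions:
  [x \cos{\left(x \right)}, \sin{\left(x \right)}]:  2 A = 4
  [e^{t} e^{x}]:  B = -3
Solving: A = 2, B = -3.
Check against the point condition:
  u(0, 0) = -3  ⟹  B = -3  ✓
Hence u(x, t) = 2 x^{2} - 3 e^{t}.

Answer: u(x, t) = 2 x^{2} - 3 e^{t}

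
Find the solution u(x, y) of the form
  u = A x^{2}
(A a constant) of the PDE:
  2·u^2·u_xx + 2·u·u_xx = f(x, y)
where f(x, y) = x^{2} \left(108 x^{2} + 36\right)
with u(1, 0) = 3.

Answer: u(x, y) = 3 x^{2}

Derivation:
Substitute the ansatz u = A x^{2} into the left-hand side.
Derivatives of the ansatz:
  u_xx = 2 A
Term by term:
  2·u^2·u_xx = 4 A^{3} x^{4}
  2·u·u_xx = 4 A^{2} x^{2}
So the left-hand side equals
  4 A^{3} x^{4} + 4 A^{2} x^{2}
This must equal f(x, y) identically; expanded, f = 108 x^{4} + 36 x^{2}.
Matching coefficients of the independent functions:
  [x^{2}]:  4 A^{2} = 36
  [x^{4}]:  4 A^{3} = 108
Solving: A = 3.
Check against the point condition:
  u(1, 0) = 3  ⟹  A = 3  ✓
Hence u(x, y) = 3 x^{2}.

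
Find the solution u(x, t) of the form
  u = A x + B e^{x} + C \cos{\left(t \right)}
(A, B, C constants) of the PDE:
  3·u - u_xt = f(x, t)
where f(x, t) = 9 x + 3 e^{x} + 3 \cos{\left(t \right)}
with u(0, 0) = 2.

Answer: u(x, t) = 3 x + e^{x} + \cos{\left(t \right)}

Derivation:
Substitute the ansatz u = A x + B e^{x} + C \cos{\left(t \right)} into the left-hand side.
Derivatives of the ansatz:
  u_xt = 0
Term by term:
  3·u = 3 A x + 3 B e^{x} + 3 C \cos{\left(t \right)}
  -u_xt = 0
So the left-hand side equals
  3 A x + 3 B e^{x} + 3 C \cos{\left(t \right)}
This must equal f(x, t) = 9 x + 3 e^{x} + 3 \cos{\left(t \right)} identically.
Matching coefficients of the independent functions:
  [x]:  3 A = 9
  [e^{x}]:  3 B = 3
  [\cos{\left(t \right)}]:  3 C = 3
Solving: A = 3, B = 1, C = 1.
Check against the point condition:
  u(0, 0) = 2  ⟹  B + C = 2  ✓
Hence u(x, t) = 3 x + e^{x} + \cos{\left(t \right)}.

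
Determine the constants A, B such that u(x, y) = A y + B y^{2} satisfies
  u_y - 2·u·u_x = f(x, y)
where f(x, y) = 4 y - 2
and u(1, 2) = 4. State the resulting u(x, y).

Substitute the ansatz u = A y + B y^{2} into the left-hand side.
Derivatives of the ansatz:
  u_y = A + 2 B y
  u_x = 0
Term by term:
  u_y = A + 2 B y
  -2·u·u_x = 0
So the left-hand side equals
  A + 2 B y
This must equal f(x, y) = 4 y - 2 identically.
Matching coefficients of the independent functions:
  [constant term]:  A = -2
  [y]:  2 B = 4
Solving: A = -2, B = 2.
Check against the point condition:
  u(1, 2) = 4  ⟹  2 A + 4 B = 4  ✓
Hence u(x, y) = 2 y^{2} - 2 y.

Answer: u(x, y) = 2 y^{2} - 2 y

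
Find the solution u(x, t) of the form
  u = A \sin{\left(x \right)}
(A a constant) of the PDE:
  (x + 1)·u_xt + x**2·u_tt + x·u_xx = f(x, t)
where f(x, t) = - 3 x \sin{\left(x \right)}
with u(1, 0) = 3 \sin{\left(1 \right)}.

Substitute the ansatz u = A \sin{\left(x \right)} into the left-hand side.
Derivatives of the ansatz:
  u_xt = 0
  u_tt = 0
  u_xx = - A \sin{\left(x \right)}
Term by term:
  (x + 1)·u_xt = 0
  x**2·u_tt = 0
  x·u_xx = - A x \sin{\left(x \right)}
So the left-hand side equals
  - A x \sin{\left(x \right)}
This must equal f(x, t) = - 3 x \sin{\left(x \right)} identically.
Matching coefficients of the independent functions:
  [x \sin{\left(x \right)}]:  - A = -3
Solving: A = 3.
Check against the point condition:
  u(1, 0) = 3 \sin{\left(1 \right)}  ⟹  A \sin{\left(1 \right)} = 3 \sin{\left(1 \right)}  ✓
Hence u(x, t) = 3 \sin{\left(x \right)}.

Answer: u(x, t) = 3 \sin{\left(x \right)}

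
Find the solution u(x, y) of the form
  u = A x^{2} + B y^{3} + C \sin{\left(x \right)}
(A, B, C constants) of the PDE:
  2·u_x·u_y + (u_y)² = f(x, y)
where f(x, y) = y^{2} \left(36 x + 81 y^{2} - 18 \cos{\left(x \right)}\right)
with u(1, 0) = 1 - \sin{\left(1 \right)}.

Substitute the ansatz u = A x^{2} + B y^{3} + C \sin{\left(x \right)} into the left-hand side.
Derivatives of the ansatz:
  u_x = 2 A x + C \cos{\left(x \right)}
  u_y = 3 B y^{2}
Term by term:
  2·u_x·u_y = 12 A B x y^{2} + 6 B C y^{2} \cos{\left(x \right)}
  (u_y)² = 9 B^{2} y^{4}
So the left-hand side equals
  12 A B x y^{2} + 9 B^{2} y^{4} + 6 B C y^{2} \cos{\left(x \right)}
This must equal f(x, y) identically; expanded, f = 36 x y^{2} + 81 y^{4} - 18 y^{2} \cos{\left(x \right)}.
Matching coefficients of the independent functions:
  [y^{4}]:  9 B^{2} = 81
  [x y^{2}]:  12 A B = 36
  [y^{2} \cos{\left(x \right)}]:  6 B C = -18
These equations allow (A, B, C) = (-1, -3, 1) or (1, 3, -1).
Impose the point condition(s):
  u(1, 0) = 1 - \sin{\left(1 \right)}  ⟹  A + C \sin{\left(1 \right)} = 1 - \sin{\left(1 \right)}
Only A = 1, B = 3, C = -1 satisfies everything.
Hence u(x, y) = x^{2} + 3 y^{3} - \sin{\left(x \right)}.

Answer: u(x, y) = x^{2} + 3 y^{3} - \sin{\left(x \right)}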